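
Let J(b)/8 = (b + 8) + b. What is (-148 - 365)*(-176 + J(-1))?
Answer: 65664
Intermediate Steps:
J(b) = 64 + 16*b (J(b) = 8*((b + 8) + b) = 8*((8 + b) + b) = 8*(8 + 2*b) = 64 + 16*b)
(-148 - 365)*(-176 + J(-1)) = (-148 - 365)*(-176 + (64 + 16*(-1))) = -513*(-176 + (64 - 16)) = -513*(-176 + 48) = -513*(-128) = 65664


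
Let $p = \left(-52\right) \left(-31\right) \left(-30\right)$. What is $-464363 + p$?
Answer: $-512723$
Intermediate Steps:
$p = -48360$ ($p = 1612 \left(-30\right) = -48360$)
$-464363 + p = -464363 - 48360 = -512723$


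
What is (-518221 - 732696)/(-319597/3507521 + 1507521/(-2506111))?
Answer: 10995856848331832027/6088607122708 ≈ 1.8060e+6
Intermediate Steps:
(-518221 - 732696)/(-319597/3507521 + 1507521/(-2506111)) = -1250917/(-319597*1/3507521 + 1507521*(-1/2506111)) = -1250917/(-319597/3507521 - 1507521/2506111) = -1250917/(-6088607122708/8790236960831) = -1250917*(-8790236960831/6088607122708) = 10995856848331832027/6088607122708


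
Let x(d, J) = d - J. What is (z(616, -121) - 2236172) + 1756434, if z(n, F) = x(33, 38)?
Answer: -479743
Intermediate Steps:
z(n, F) = -5 (z(n, F) = 33 - 1*38 = 33 - 38 = -5)
(z(616, -121) - 2236172) + 1756434 = (-5 - 2236172) + 1756434 = -2236177 + 1756434 = -479743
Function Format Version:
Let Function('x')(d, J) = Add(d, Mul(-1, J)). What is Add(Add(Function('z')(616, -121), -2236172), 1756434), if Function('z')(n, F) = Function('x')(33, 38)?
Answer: -479743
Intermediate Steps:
Function('z')(n, F) = -5 (Function('z')(n, F) = Add(33, Mul(-1, 38)) = Add(33, -38) = -5)
Add(Add(Function('z')(616, -121), -2236172), 1756434) = Add(Add(-5, -2236172), 1756434) = Add(-2236177, 1756434) = -479743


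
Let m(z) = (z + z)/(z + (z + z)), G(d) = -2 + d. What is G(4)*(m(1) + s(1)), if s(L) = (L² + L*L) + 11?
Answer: 82/3 ≈ 27.333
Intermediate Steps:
m(z) = ⅔ (m(z) = (2*z)/(z + 2*z) = (2*z)/((3*z)) = (2*z)*(1/(3*z)) = ⅔)
s(L) = 11 + 2*L² (s(L) = (L² + L²) + 11 = 2*L² + 11 = 11 + 2*L²)
G(4)*(m(1) + s(1)) = (-2 + 4)*(⅔ + (11 + 2*1²)) = 2*(⅔ + (11 + 2*1)) = 2*(⅔ + (11 + 2)) = 2*(⅔ + 13) = 2*(41/3) = 82/3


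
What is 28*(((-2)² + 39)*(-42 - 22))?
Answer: -77056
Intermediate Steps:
28*(((-2)² + 39)*(-42 - 22)) = 28*((4 + 39)*(-64)) = 28*(43*(-64)) = 28*(-2752) = -77056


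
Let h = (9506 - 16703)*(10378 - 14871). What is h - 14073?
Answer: 32322048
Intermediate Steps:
h = 32336121 (h = -7197*(-4493) = 32336121)
h - 14073 = 32336121 - 14073 = 32322048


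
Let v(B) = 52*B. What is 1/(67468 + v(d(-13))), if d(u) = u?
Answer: 1/66792 ≈ 1.4972e-5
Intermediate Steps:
1/(67468 + v(d(-13))) = 1/(67468 + 52*(-13)) = 1/(67468 - 676) = 1/66792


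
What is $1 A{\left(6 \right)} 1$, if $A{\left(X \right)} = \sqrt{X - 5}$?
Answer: $1$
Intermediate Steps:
$A{\left(X \right)} = \sqrt{-5 + X}$
$1 A{\left(6 \right)} 1 = 1 \sqrt{-5 + 6} \cdot 1 = 1 \sqrt{1} \cdot 1 = 1 \cdot 1 \cdot 1 = 1 \cdot 1 = 1$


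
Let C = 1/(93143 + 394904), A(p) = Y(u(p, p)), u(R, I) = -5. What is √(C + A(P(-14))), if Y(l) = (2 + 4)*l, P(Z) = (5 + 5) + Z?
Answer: I*√7145695738223/488047 ≈ 5.4772*I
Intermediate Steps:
P(Z) = 10 + Z
Y(l) = 6*l
A(p) = -30 (A(p) = 6*(-5) = -30)
C = 1/488047 ≈ 2.0490e-6
√(C + A(P(-14))) = √(1/488047 - 30) = √(-14641409/488047) = I*√7145695738223/488047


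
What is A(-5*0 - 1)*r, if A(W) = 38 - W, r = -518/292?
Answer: -10101/146 ≈ -69.185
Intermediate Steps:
r = -259/146 (r = -518*1/292 = -259/146 ≈ -1.7740)
A(-5*0 - 1)*r = (38 - (-5*0 - 1))*(-259/146) = (38 - (0 - 1))*(-259/146) = (38 - 1*(-1))*(-259/146) = (38 + 1)*(-259/146) = 39*(-259/146) = -10101/146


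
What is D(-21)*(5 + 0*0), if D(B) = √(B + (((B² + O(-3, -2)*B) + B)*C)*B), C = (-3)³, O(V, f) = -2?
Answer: 5*√261933 ≈ 2559.0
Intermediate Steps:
C = -27
D(B) = √(B + B*(-27*B² + 27*B)) (D(B) = √(B + (((B² - 2*B) + B)*(-27))*B) = √(B + ((B² - B)*(-27))*B) = √(B + (-27*B² + 27*B)*B) = √(B + B*(-27*B² + 27*B)))
D(-21)*(5 + 0*0) = √(-21*(1 - 27*(-21)² + 27*(-21)))*(5 + 0*0) = √(-21*(1 - 27*441 - 567))*(5 + 0) = √(-21*(1 - 11907 - 567))*5 = √(-21*(-12473))*5 = √261933*5 = 5*√261933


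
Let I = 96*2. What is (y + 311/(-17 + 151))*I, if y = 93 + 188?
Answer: 3644640/67 ≈ 54398.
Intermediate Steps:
I = 192
y = 281
(y + 311/(-17 + 151))*I = (281 + 311/(-17 + 151))*192 = (281 + 311/134)*192 = (37965/134)*192 = 3644640/67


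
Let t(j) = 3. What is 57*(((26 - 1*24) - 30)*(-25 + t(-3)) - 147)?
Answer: 26733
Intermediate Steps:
57*(((26 - 1*24) - 30)*(-25 + t(-3)) - 147) = 57*(((26 - 1*24) - 30)*(-25 + 3) - 147) = 57*(((26 - 24) - 30)*(-22) - 147) = 57*((2 - 30)*(-22) - 147) = 57*(-28*(-22) - 147) = 57*(616 - 147) = 57*469 = 26733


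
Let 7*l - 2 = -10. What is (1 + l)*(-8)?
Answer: 8/7 ≈ 1.1429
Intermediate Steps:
l = -8/7 (l = 2/7 + (⅐)*(-10) = 2/7 - 10/7 = -8/7 ≈ -1.1429)
(1 + l)*(-8) = (1 - 8/7)*(-8) = -⅐*(-8) = 8/7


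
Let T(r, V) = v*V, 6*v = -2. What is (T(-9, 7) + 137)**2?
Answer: 163216/9 ≈ 18135.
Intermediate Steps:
v = -1/3 (v = (1/6)*(-2) = -1/3 ≈ -0.33333)
T(r, V) = -V/3
(T(-9, 7) + 137)**2 = (-1/3*7 + 137)**2 = (-7/3 + 137)**2 = (404/3)**2 = 163216/9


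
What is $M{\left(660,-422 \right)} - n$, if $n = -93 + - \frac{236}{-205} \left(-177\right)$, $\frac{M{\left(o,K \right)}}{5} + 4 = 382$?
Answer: $\frac{448287}{205} \approx 2186.8$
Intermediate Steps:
$M{\left(o,K \right)} = 1890$ ($M{\left(o,K \right)} = -20 + 5 \cdot 382 = -20 + 1910 = 1890$)
$n = - \frac{60837}{205}$ ($n = -93 + \left(-236\right) \left(- \frac{1}{205}\right) \left(-177\right) = -93 + \frac{236}{205} \left(-177\right) = -93 - \frac{41772}{205} = - \frac{60837}{205} \approx -296.77$)
$M{\left(660,-422 \right)} - n = 1890 - - \frac{60837}{205} = 1890 + \frac{60837}{205} = \frac{448287}{205}$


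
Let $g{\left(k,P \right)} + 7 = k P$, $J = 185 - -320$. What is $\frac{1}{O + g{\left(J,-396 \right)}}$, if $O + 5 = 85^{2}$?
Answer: $- \frac{1}{192767} \approx -5.1876 \cdot 10^{-6}$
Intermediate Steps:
$J = 505$ ($J = 185 + 320 = 505$)
$g{\left(k,P \right)} = -7 + P k$ ($g{\left(k,P \right)} = -7 + k P = -7 + P k$)
$O = 7220$ ($O = -5 + 85^{2} = -5 + 7225 = 7220$)
$\frac{1}{O + g{\left(J,-396 \right)}} = \frac{1}{7220 - 199987} = \frac{1}{-192767} = - \frac{1}{192767}$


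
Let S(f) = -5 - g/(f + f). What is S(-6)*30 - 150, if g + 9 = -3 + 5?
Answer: -635/2 ≈ -317.50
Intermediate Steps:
g = -7 (g = -9 + (-3 + 5) = -9 + 2 = -7)
S(f) = -5 + 7/(2*f) (S(f) = -5 - (-7)/(f + f) = -5 - (-7)/(2*f) = -5 + 7/(2*f))
S(-6)*30 - 150 = (-5 + (7/2)/(-6))*30 - 150 = (-5 + (7/2)*(-1/6))*30 - 150 = (-5 - 7/12)*30 - 150 = -67/12*30 - 150 = -335/2 - 150 = -635/2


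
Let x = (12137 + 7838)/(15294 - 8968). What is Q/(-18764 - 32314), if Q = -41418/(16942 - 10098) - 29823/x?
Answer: 3649769503/19725472300 ≈ 0.18503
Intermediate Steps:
x = 19975/6326 ≈ 3.1576
Q = -10949308509/1158550 (Q = -41418/(16942 - 10098) - 29823/19975/6326 = -41418/6844 - 29823*6326/19975 = -41418*1/6844 - 188660298/19975 = -351/58 - 188660298/19975 = -10949308509/1158550 ≈ -9450.9)
Q/(-18764 - 32314) = -10949308509/(1158550*(-18764 - 32314)) = -10949308509/1158550/(-51078) = -10949308509/1158550*(-1/51078) = 3649769503/19725472300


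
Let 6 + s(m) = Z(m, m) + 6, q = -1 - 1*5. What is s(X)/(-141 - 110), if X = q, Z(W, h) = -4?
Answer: 4/251 ≈ 0.015936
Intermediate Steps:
q = -6 (q = -1 - 5 = -6)
X = -6
s(m) = -4 (s(m) = -6 + (-4 + 6) = -6 + 2 = -4)
s(X)/(-141 - 110) = -4/(-141 - 110) = -4/(-251) = -1/251*(-4) = 4/251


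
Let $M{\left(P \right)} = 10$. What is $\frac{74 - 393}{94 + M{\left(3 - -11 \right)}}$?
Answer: $- \frac{319}{104} \approx -3.0673$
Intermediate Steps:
$\frac{74 - 393}{94 + M{\left(3 - -11 \right)}} = \frac{74 - 393}{94 + 10} = - \frac{319}{104}$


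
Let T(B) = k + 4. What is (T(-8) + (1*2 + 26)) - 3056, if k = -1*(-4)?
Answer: -3020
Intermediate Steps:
k = 4
T(B) = 8 (T(B) = 4 + 4 = 8)
(T(-8) + (1*2 + 26)) - 3056 = (8 + (1*2 + 26)) - 3056 = (8 + (2 + 26)) - 3056 = (8 + 28) - 3056 = 36 - 3056 = -3020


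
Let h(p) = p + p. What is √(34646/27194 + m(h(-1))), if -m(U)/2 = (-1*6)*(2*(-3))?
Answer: I*√13075704617/13597 ≈ 8.4099*I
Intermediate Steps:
h(p) = 2*p
m(U) = -72 (m(U) = -2*(-1*6)*2*(-3) = -(-12)*(-6) = -2*36 = -72)
√(34646/27194 + m(h(-1))) = √(34646/27194 - 72) = √(34646*(1/27194) - 72) = √(17323/13597 - 72) = √(-961661/13597) = I*√13075704617/13597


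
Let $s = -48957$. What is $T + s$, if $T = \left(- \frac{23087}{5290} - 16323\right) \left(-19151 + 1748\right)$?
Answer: $\frac{1502868704541}{5290} \approx 2.841 \cdot 10^{8}$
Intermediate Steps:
$T = \frac{1503127687071}{5290}$ ($T = \left(\left(-23087\right) \frac{1}{5290} - 16323\right) \left(-17403\right) = \left(- \frac{23087}{5290} - 16323\right) \left(-17403\right) = \left(- \frac{86371757}{5290}\right) \left(-17403\right) = \frac{1503127687071}{5290} \approx 2.8415 \cdot 10^{8}$)
$T + s = \frac{1503127687071}{5290} - 48957 = \frac{1502868704541}{5290}$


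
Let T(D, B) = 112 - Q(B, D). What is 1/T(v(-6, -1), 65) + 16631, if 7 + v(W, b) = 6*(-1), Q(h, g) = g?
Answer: 2078876/125 ≈ 16631.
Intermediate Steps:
v(W, b) = -13 (v(W, b) = -7 + 6*(-1) = -7 - 6 = -13)
T(D, B) = 112 - D
1/T(v(-6, -1), 65) + 16631 = 1/(112 - 1*(-13)) + 16631 = 1/(112 + 13) + 16631 = 1/125 + 16631 = 2078876/125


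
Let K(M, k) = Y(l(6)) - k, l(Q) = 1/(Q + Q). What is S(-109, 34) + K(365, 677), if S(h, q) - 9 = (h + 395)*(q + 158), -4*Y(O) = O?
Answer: 2603711/48 ≈ 54244.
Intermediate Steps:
l(Q) = 1/(2*Q)
Y(O) = -O/4
S(h, q) = 9 + (158 + q)*(395 + h) (S(h, q) = 9 + (h + 395)*(q + 158) = 9 + (395 + h)*(158 + q) = 9 + (158 + q)*(395 + h))
K(M, k) = -1/48 - k (K(M, k) = -1/(8*6) - k = -¼*1/12 - k = -1/48 - k)
S(-109, 34) + K(365, 677) = (62419 + 158*(-109) + 395*34 - 109*34) + (-1/48 - 1*677) = (62419 - 17222 + 13430 - 3706) + (-1/48 - 677) = 54921 - 32497/48 = 2603711/48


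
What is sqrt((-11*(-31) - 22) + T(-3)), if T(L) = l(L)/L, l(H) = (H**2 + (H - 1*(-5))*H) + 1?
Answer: sqrt(2859)/3 ≈ 17.823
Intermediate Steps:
l(H) = 1 + H**2 + H*(5 + H) (l(H) = (H**2 + (H + 5)*H) + 1 = (H**2 + (5 + H)*H) + 1 = (H**2 + H*(5 + H)) + 1 = 1 + H**2 + H*(5 + H))
T(L) = (1 + 2*L**2 + 5*L)/L
sqrt((-11*(-31) - 22) + T(-3)) = sqrt((-11*(-31) - 22) + (5 + 1/(-3) + 2*(-3))) = sqrt((341 - 22) + (5 - 1/3 - 6)) = sqrt(319 - 4/3) = sqrt(953/3) = sqrt(2859)/3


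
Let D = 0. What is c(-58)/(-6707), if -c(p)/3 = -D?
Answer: 0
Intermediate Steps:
c(p) = 0 (c(p) = -(-3)*0 = -3*0 = 0)
c(-58)/(-6707) = 0/(-6707) = 0*(-1/6707) = 0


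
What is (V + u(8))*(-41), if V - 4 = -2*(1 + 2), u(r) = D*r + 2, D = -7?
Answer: 2296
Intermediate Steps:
u(r) = 2 - 7*r (u(r) = -7*r + 2 = 2 - 7*r)
V = -2 (V = 4 - 2*(1 + 2) = 4 - 2*3 = 4 - 6 = -2)
(V + u(8))*(-41) = (-2 + (2 - 7*8))*(-41) = (-2 + (2 - 56))*(-41) = (-2 - 54)*(-41) = -56*(-41) = 2296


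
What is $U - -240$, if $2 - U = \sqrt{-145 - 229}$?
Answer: $242 - i \sqrt{374} \approx 242.0 - 19.339 i$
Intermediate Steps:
$U = 2 - i \sqrt{374}$ ($U = 2 - \sqrt{-145 - 229} = 2 - \sqrt{-374} = 2 - i \sqrt{374} \approx 2.0 - 19.339 i$)
$U - -240 = \left(2 - i \sqrt{374}\right) - -240 = \left(2 - i \sqrt{374}\right) + 240 = 242 - i \sqrt{374}$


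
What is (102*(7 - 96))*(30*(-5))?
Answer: 1361700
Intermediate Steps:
(102*(7 - 96))*(30*(-5)) = (102*(-89))*(-150) = -9078*(-150) = 1361700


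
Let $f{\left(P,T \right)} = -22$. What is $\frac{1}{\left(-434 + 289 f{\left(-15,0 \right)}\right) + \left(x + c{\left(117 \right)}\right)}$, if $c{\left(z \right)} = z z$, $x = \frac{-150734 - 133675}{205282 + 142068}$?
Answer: $\frac{347350}{2395388541} \approx 0.00014501$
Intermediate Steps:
$x = - \frac{284409}{347350} \approx -0.8188$
$c{\left(z \right)} = z^{2}$
$\frac{1}{\left(-434 + 289 f{\left(-15,0 \right)}\right) + \left(x + c{\left(117 \right)}\right)} = \frac{1}{\left(-434 + 289 \left(-22\right)\right) - \left(\frac{284409}{347350} - 117^{2}\right)} = \frac{1}{\left(-434 - 6358\right) + \left(- \frac{284409}{347350} + 13689\right)} = \frac{1}{-6792 + \frac{4754589741}{347350}} = \frac{1}{\frac{2395388541}{347350}} = \frac{347350}{2395388541}$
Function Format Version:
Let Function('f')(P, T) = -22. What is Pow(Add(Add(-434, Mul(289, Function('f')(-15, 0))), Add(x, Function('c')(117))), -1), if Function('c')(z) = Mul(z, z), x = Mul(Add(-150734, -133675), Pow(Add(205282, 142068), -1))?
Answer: Rational(347350, 2395388541) ≈ 0.00014501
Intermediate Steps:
x = Rational(-284409, 347350) (x = Mul(-284409, Pow(347350, -1)) = Mul(-284409, Rational(1, 347350)) = Rational(-284409, 347350) ≈ -0.81880)
Function('c')(z) = Pow(z, 2)
Pow(Add(Add(-434, Mul(289, Function('f')(-15, 0))), Add(x, Function('c')(117))), -1) = Pow(Add(Add(-434, Mul(289, -22)), Add(Rational(-284409, 347350), Pow(117, 2))), -1) = Pow(Add(Add(-434, -6358), Add(Rational(-284409, 347350), 13689)), -1) = Pow(Add(-6792, Rational(4754589741, 347350)), -1) = Pow(Rational(2395388541, 347350), -1) = Rational(347350, 2395388541)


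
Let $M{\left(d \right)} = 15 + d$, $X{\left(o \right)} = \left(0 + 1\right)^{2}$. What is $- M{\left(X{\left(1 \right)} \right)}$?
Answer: $-16$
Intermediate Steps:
$X{\left(o \right)} = 1$ ($X{\left(o \right)} = 1^{2} = 1$)
$- M{\left(X{\left(1 \right)} \right)} = - (15 + 1) = \left(-1\right) 16 = -16$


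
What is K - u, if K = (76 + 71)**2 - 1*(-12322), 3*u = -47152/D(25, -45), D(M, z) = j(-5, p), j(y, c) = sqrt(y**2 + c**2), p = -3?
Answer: 33931 + 23576*sqrt(34)/51 ≈ 36627.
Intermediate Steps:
j(y, c) = sqrt(c**2 + y**2)
D(M, z) = sqrt(34) (D(M, z) = sqrt((-3)**2 + (-5)**2) = sqrt(9 + 25) = sqrt(34))
u = -23576*sqrt(34)/51 (u = (-47152*sqrt(34)/34)/3 = (-23576*sqrt(34)/17)/3 = -23576*sqrt(34)/51 ≈ -2695.5)
K = 33931 (K = 147**2 + 12322 = 21609 + 12322 = 33931)
K - u = 33931 - (-23576)*sqrt(34)/51 = 33931 + 23576*sqrt(34)/51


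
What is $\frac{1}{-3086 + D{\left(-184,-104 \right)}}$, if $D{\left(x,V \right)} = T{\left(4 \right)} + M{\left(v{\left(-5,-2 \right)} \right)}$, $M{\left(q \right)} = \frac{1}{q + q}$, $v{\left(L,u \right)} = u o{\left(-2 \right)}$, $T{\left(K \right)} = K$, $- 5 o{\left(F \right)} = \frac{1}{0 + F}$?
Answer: $- \frac{2}{6169} \approx -0.0003242$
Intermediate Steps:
$o{\left(F \right)} = - \frac{1}{5 F}$ ($o{\left(F \right)} = - \frac{1}{5 \left(0 + F\right)} = - \frac{1}{5 F}$)
$v{\left(L,u \right)} = \frac{u}{10}$ ($v{\left(L,u \right)} = u \left(- \frac{1}{5 \left(-2\right)}\right) = u \left(\left(- \frac{1}{5}\right) \left(- \frac{1}{2}\right)\right) = u \frac{1}{10} = \frac{u}{10}$)
$M{\left(q \right)} = \frac{1}{2 q}$
$D{\left(x,V \right)} = \frac{3}{2}$ ($D{\left(x,V \right)} = 4 + \frac{1}{2 \cdot \frac{1}{10} \left(-2\right)} = 4 + \frac{1}{2 \left(- \frac{1}{5}\right)} = 4 + \frac{1}{2} \left(-5\right) = 4 - \frac{5}{2} = \frac{3}{2}$)
$\frac{1}{-3086 + D{\left(-184,-104 \right)}} = \frac{1}{-3086 + \frac{3}{2}} = \frac{1}{- \frac{6169}{2}} = - \frac{2}{6169}$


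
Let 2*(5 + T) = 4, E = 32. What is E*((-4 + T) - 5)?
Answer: -384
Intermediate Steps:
T = -3 (T = -5 + (½)*4 = -5 + 2 = -3)
E*((-4 + T) - 5) = 32*((-4 - 3) - 5) = 32*(-7 - 5) = 32*(-12) = -384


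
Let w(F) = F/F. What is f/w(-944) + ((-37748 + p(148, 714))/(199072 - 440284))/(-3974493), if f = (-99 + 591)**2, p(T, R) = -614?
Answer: 116032822320393331/479347702758 ≈ 2.4206e+5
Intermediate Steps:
w(F) = 1
f = 242064 (f = 492**2 = 242064)
f/w(-944) + ((-37748 + p(148, 714))/(199072 - 440284))/(-3974493) = 242064/1 + ((-37748 - 614)/(199072 - 440284))/(-3974493) = 242064*1 - 38362/(-241212)*(-1/3974493) = 242064 - 38362*(-1/241212)*(-1/3974493) = 242064 + (19181/120606)*(-1/3974493) = 242064 - 19181/479347702758 = 116032822320393331/479347702758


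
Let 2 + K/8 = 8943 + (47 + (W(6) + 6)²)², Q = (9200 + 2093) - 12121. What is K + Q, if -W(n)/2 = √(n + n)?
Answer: 263284 - 100608*√3 ≈ 89026.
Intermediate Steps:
W(n) = -2*√2*√n (W(n) = -2*√(n + n) = -2*√2*√n)
Q = -828 (Q = 11293 - 12121 = -828)
K = 71528 + 8*(47 + (6 - 4*√3)²)² (K = -16 + 8*(8943 + (47 + (-2*√2*√6 + 6)²)²) = -16 + 8*(8943 + (47 + (-4*√3 + 6)²)²) = -16 + 8*(8943 + (47 + (6 - 4*√3)²)²) = -16 + (71544 + 8*(47 + (6 - 4*√3)²)²) = 71528 + 8*(47 + (6 - 4*√3)²)² ≈ 89854.)
K + Q = (264112 - 100608*√3) - 828 = 263284 - 100608*√3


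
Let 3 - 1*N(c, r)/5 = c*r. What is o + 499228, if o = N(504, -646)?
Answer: 2127163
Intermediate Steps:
N(c, r) = 15 - 5*c*r
o = 1627935 (o = 15 - 5*504*(-646) = 15 + 1627920 = 1627935)
o + 499228 = 1627935 + 499228 = 2127163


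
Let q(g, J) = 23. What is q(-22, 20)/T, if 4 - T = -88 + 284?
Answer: -23/192 ≈ -0.11979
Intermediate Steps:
T = -192 (T = 4 - (-88 + 284) = 4 - 1*196 = 4 - 196 = -192)
q(-22, 20)/T = 23/(-192) = 23*(-1/192) = -23/192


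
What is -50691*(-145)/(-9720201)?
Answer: -2450065/3240067 ≈ -0.75618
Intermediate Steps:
-50691*(-145)/(-9720201) = 7350195*(-1/9720201) = -2450065/3240067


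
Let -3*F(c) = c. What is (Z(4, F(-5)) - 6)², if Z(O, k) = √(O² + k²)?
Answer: 25/9 ≈ 2.7778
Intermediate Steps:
F(c) = -c/3
(Z(4, F(-5)) - 6)² = (√(4² + (-⅓*(-5))²) - 6)² = (√(16 + (5/3)²) - 6)² = (√(16 + 25/9) - 6)² = (√(169/9) - 6)² = (13/3 - 6)² = (-5/3)² = 25/9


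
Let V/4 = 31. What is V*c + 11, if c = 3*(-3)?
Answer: -1105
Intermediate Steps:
V = 124 (V = 4*31 = 124)
c = -9
V*c + 11 = 124*(-9) + 11 = -1116 + 11 = -1105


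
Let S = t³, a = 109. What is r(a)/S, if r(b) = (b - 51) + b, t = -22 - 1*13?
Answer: -167/42875 ≈ -0.0038950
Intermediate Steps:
t = -35 (t = -22 - 13 = -35)
r(b) = -51 + 2*b (r(b) = (-51 + b) + b = -51 + 2*b)
S = -42875 (S = (-35)³ = -42875)
r(a)/S = (-51 + 2*109)/(-42875) = (-51 + 218)*(-1/42875) = 167*(-1/42875) = -167/42875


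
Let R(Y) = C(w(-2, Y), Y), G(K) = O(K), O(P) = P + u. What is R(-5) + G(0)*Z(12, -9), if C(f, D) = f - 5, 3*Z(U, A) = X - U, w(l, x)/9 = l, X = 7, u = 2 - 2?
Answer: -23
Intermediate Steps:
u = 0
w(l, x) = 9*l
Z(U, A) = 7/3 - U/3 (Z(U, A) = (7 - U)/3 = 7/3 - U/3)
C(f, D) = -5 + f
O(P) = P (O(P) = P + 0 = P)
G(K) = K
R(Y) = -23 (R(Y) = -5 + 9*(-2) = -5 - 18 = -23)
R(-5) + G(0)*Z(12, -9) = -23 + 0*(7/3 - 1/3*12) = -23 + 0*(7/3 - 4) = -23 + 0*(-5/3) = -23 + 0 = -23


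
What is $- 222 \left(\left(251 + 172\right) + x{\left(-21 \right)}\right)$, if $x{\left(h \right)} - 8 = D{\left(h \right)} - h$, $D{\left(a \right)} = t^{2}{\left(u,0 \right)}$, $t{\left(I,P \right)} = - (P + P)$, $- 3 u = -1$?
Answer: $-100344$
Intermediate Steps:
$u = \frac{1}{3}$ ($u = \left(- \frac{1}{3}\right) \left(-1\right) = \frac{1}{3} \approx 0.33333$)
$t{\left(I,P \right)} = - 2 P$
$D{\left(a \right)} = 0$ ($D{\left(a \right)} = \left(\left(-2\right) 0\right)^{2} = 0^{2} = 0$)
$x{\left(h \right)} = 8 - h$ ($x{\left(h \right)} = 8 + \left(0 - h\right) = 8 - h$)
$- 222 \left(\left(251 + 172\right) + x{\left(-21 \right)}\right) = - 222 \left(\left(251 + 172\right) + \left(8 - -21\right)\right) = - 222 \left(423 + \left(8 + 21\right)\right) = - 222 \left(423 + 29\right) = \left(-222\right) 452 = -100344$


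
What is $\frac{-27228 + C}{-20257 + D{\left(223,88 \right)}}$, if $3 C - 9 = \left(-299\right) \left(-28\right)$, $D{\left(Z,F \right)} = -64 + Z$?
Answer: $\frac{73303}{60294} \approx 1.2158$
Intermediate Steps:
$C = \frac{8381}{3}$ ($C = 3 + \frac{\left(-299\right) \left(-28\right)}{3} = 3 + \frac{1}{3} \cdot 8372 = 3 + \frac{8372}{3} = \frac{8381}{3} \approx 2793.7$)
$\frac{-27228 + C}{-20257 + D{\left(223,88 \right)}} = \frac{-27228 + \frac{8381}{3}}{-20257 + \left(-64 + 223\right)} = - \frac{73303}{3 \left(-20257 + 159\right)} = - \frac{73303}{3 \left(-20098\right)} = \left(- \frac{73303}{3}\right) \left(- \frac{1}{20098}\right) = \frac{73303}{60294}$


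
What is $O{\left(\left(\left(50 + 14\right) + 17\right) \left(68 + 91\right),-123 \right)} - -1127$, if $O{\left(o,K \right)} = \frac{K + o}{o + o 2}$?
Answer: $\frac{14518885}{12879} \approx 1127.3$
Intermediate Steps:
$O{\left(o,K \right)} = \frac{K + o}{3 o}$ ($O{\left(o,K \right)} = \frac{K + o}{o + 2 o} = \frac{K + o}{3 o}$)
$O{\left(\left(\left(50 + 14\right) + 17\right) \left(68 + 91\right),-123 \right)} - -1127 = \frac{-123 + \left(\left(50 + 14\right) + 17\right) \left(68 + 91\right)}{3 \left(\left(50 + 14\right) + 17\right) \left(68 + 91\right)} - -1127 = \frac{-123 + \left(64 + 17\right) 159}{3 \left(64 + 17\right) 159} + 1127 = \frac{-123 + 81 \cdot 159}{3 \cdot 81 \cdot 159} + 1127 = \frac{-123 + 12879}{3 \cdot 12879} + 1127 = \frac{1}{3} \cdot \frac{1}{12879} \cdot 12756 + 1127 = \frac{4252}{12879} + 1127 = \frac{14518885}{12879}$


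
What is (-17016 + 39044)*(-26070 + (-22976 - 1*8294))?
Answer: -1263085520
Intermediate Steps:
(-17016 + 39044)*(-26070 + (-22976 - 1*8294)) = 22028*(-26070 + (-22976 - 8294)) = 22028*(-26070 - 31270) = 22028*(-57340) = -1263085520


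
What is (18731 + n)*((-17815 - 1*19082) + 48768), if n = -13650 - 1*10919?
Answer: -69302898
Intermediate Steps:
n = -24569 (n = -13650 - 10919 = -24569)
(18731 + n)*((-17815 - 1*19082) + 48768) = (18731 - 24569)*((-17815 - 1*19082) + 48768) = -5838*((-17815 - 19082) + 48768) = -5838*(-36897 + 48768) = -5838*11871 = -69302898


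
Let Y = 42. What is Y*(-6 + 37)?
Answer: 1302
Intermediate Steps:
Y*(-6 + 37) = 42*(-6 + 37) = 42*31 = 1302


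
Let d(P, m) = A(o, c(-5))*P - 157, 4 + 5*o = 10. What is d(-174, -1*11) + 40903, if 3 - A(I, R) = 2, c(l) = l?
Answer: 40572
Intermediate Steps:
o = 6/5 (o = -4/5 + (1/5)*10 = -4/5 + 2 = 6/5 ≈ 1.2000)
A(I, R) = 1 (A(I, R) = 3 - 1*2 = 3 - 2 = 1)
d(P, m) = -157 + P (d(P, m) = 1*P - 157 = P - 157 = -157 + P)
d(-174, -1*11) + 40903 = (-157 - 174) + 40903 = -331 + 40903 = 40572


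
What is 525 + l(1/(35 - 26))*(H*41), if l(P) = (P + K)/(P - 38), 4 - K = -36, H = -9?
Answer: 312234/341 ≈ 915.64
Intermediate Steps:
K = 40 (K = 4 - 1*(-36) = 4 + 36 = 40)
l(P) = (40 + P)/(-38 + P) (l(P) = (P + 40)/(P - 38) = (40 + P)/(-38 + P))
525 + l(1/(35 - 26))*(H*41) = 525 + ((40 + 1/(35 - 26))/(-38 + 1/(35 - 26)))*(-9*41) = 525 + ((40 + 1/9)/(-38 + 1/9))*(-369) = 525 + ((40 + ⅑)/(-38 + ⅑))*(-369) = 525 + ((361/9)/(-341/9))*(-369) = 525 - 9/341*361/9*(-369) = 525 - 361/341*(-369) = 525 + 133209/341 = 312234/341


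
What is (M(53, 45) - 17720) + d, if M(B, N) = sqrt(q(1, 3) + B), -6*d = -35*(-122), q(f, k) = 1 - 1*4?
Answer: -55295/3 + 5*sqrt(2) ≈ -18425.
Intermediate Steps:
q(f, k) = -3 (q(f, k) = 1 - 4 = -3)
d = -2135/3 (d = -(-35)*(-122)/6 = -1/6*4270 = -2135/3 ≈ -711.67)
M(B, N) = sqrt(-3 + B)
(M(53, 45) - 17720) + d = (sqrt(-3 + 53) - 17720) - 2135/3 = (sqrt(50) - 17720) - 2135/3 = (5*sqrt(2) - 17720) - 2135/3 = (-17720 + 5*sqrt(2)) - 2135/3 = -55295/3 + 5*sqrt(2)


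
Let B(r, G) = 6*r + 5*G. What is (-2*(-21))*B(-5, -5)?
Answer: -2310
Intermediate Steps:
B(r, G) = 5*G + 6*r
(-2*(-21))*B(-5, -5) = (-2*(-21))*(5*(-5) + 6*(-5)) = 42*(-25 - 30) = 42*(-55) = -2310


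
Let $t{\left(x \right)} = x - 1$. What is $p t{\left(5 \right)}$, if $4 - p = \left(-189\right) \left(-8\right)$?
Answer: $-6032$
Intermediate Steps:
$t{\left(x \right)} = -1 + x$
$p = -1508$ ($p = 4 - \left(-189\right) \left(-8\right) = 4 - 1512 = -1508$)
$p t{\left(5 \right)} = - 1508 \left(-1 + 5\right) = \left(-1508\right) 4 = -6032$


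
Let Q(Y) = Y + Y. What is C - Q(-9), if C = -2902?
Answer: -2884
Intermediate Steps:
Q(Y) = 2*Y
C - Q(-9) = -2902 - 2*(-9) = -2902 - 1*(-18) = -2902 + 18 = -2884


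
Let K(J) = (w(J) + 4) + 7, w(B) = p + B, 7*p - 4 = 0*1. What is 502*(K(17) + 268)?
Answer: 1042152/7 ≈ 1.4888e+5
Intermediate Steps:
p = 4/7 (p = 4/7 + (0*1)/7 = 4/7 + (⅐)*0 = 4/7 + 0 = 4/7 ≈ 0.57143)
w(B) = 4/7 + B
K(J) = 81/7 + J (K(J) = ((4/7 + J) + 4) + 7 = (32/7 + J) + 7 = 81/7 + J)
502*(K(17) + 268) = 502*((81/7 + 17) + 268) = 502*(200/7 + 268) = 502*(2076/7) = 1042152/7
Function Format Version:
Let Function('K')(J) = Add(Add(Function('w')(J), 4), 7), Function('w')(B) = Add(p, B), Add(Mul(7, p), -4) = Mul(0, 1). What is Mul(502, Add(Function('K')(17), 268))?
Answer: Rational(1042152, 7) ≈ 1.4888e+5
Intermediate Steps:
p = Rational(4, 7) (p = Add(Rational(4, 7), Mul(Rational(1, 7), Mul(0, 1))) = Add(Rational(4, 7), Mul(Rational(1, 7), 0)) = Add(Rational(4, 7), 0) = Rational(4, 7) ≈ 0.57143)
Function('w')(B) = Add(Rational(4, 7), B)
Function('K')(J) = Add(Rational(81, 7), J) (Function('K')(J) = Add(Add(Add(Rational(4, 7), J), 4), 7) = Add(Add(Rational(32, 7), J), 7) = Add(Rational(81, 7), J))
Mul(502, Add(Function('K')(17), 268)) = Mul(502, Add(Add(Rational(81, 7), 17), 268)) = Mul(502, Add(Rational(200, 7), 268)) = Mul(502, Rational(2076, 7)) = Rational(1042152, 7)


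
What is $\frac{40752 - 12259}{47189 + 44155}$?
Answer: $\frac{28493}{91344} \approx 0.31193$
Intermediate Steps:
$\frac{40752 - 12259}{47189 + 44155} = \frac{28493}{91344}$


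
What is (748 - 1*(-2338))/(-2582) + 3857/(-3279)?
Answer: -10038884/4233189 ≈ -2.3715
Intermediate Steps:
(748 - 1*(-2338))/(-2582) + 3857/(-3279) = (748 + 2338)*(-1/2582) + 3857*(-1/3279) = 3086*(-1/2582) - 3857/3279 = -1543/1291 - 3857/3279 = -10038884/4233189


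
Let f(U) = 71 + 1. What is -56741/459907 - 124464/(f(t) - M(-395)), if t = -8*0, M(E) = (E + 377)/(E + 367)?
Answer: -267147597377/153149031 ≈ -1744.4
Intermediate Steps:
M(E) = (377 + E)/(367 + E)
t = 0
f(U) = 72
-56741/459907 - 124464/(f(t) - M(-395)) = -56741/459907 - 124464/(72 - (377 - 395)/(367 - 395)) = -56741*1/459907 - 124464/(72 - (-18)/(-28)) = -56741/459907 - 124464/(72 - (-1)*(-18)/28) = -56741/459907 - 124464/(72 - 1*9/14) = -56741/459907 - 124464/(72 - 9/14) = -56741/459907 - 124464/999/14 = -56741/459907 - 124464*14/999 = -56741/459907 - 580832/333 = -267147597377/153149031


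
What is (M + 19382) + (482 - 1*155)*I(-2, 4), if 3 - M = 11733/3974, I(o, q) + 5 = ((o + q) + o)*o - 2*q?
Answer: 60130783/3974 ≈ 15131.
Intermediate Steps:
I(o, q) = -5 - 2*q + o*(q + 2*o) (I(o, q) = -5 + (((o + q) + o)*o - 2*q) = -5 + ((q + 2*o)*o - 2*q) = -5 + (o*(q + 2*o) - 2*q) = -5 + (-2*q + o*(q + 2*o)) = -5 - 2*q + o*(q + 2*o))
M = 189/3974 (M = 3 - 11733/3974 = 189/3974 ≈ 0.047559)
(M + 19382) + (482 - 1*155)*I(-2, 4) = (189/3974 + 19382) + (482 - 1*155)*(-5 - 2*4 + 2*(-2)² - 2*4) = 77024257/3974 + (482 - 155)*(-5 - 8 + 2*4 - 8) = 77024257/3974 + 327*(-5 - 8 + 8 - 8) = 77024257/3974 + 327*(-13) = 77024257/3974 - 4251 = 60130783/3974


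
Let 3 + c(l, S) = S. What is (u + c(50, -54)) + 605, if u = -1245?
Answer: -697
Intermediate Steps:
c(l, S) = -3 + S
(u + c(50, -54)) + 605 = (-1245 + (-3 - 54)) + 605 = (-1245 - 57) + 605 = -1302 + 605 = -697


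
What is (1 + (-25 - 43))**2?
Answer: 4489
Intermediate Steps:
(1 + (-25 - 43))**2 = (1 - 68)**2 = (-67)**2 = 4489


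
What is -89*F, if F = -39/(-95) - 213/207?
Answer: 360806/6555 ≈ 55.043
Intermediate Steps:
F = -4054/6555 (F = -39*(-1/95) - 213*1/207 = 39/95 - 71/69 = -4054/6555 ≈ -0.61846)
-89*F = -89*(-4054/6555) = 360806/6555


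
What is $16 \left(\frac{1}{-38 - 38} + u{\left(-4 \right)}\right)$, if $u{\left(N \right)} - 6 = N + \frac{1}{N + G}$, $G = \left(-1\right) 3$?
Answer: $\frac{3924}{133} \approx 29.504$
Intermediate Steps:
$G = -3$
$u{\left(N \right)} = 6 + N + \frac{1}{-3 + N}$ ($u{\left(N \right)} = 6 + \left(N + \frac{1}{N - 3}\right) = 6 + \left(N + \frac{1}{-3 + N}\right) = 6 + N + \frac{1}{-3 + N}$)
$16 \left(\frac{1}{-38 - 38} + u{\left(-4 \right)}\right) = 16 \left(\frac{1}{-38 - 38} + \frac{-17 + \left(-4\right)^{2} + 3 \left(-4\right)}{-3 - 4}\right) = 16 \left(\frac{1}{-76} + \frac{-17 + 16 - 12}{-7}\right) = 16 \left(- \frac{1}{76} - - \frac{13}{7}\right) = 16 \left(- \frac{1}{76} + \frac{13}{7}\right) = 16 \cdot \frac{981}{532} = \frac{3924}{133}$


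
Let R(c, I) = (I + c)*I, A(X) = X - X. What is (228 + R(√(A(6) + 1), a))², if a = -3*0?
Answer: 51984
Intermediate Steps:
A(X) = 0
a = 0
R(c, I) = I*(I + c)
(228 + R(√(A(6) + 1), a))² = (228 + 0*(0 + √(0 + 1)))² = (228 + 0*(0 + √1))² = (228 + 0*(0 + 1))² = (228 + 0*1)² = (228 + 0)² = 228² = 51984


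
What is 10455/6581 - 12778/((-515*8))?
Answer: 63583309/13556860 ≈ 4.6901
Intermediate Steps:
10455/6581 - 12778/((-515*8)) = 10455*(1/6581) - 12778/(-4120) = 10455/6581 - 12778*(-1/4120) = 10455/6581 + 6389/2060 = 63583309/13556860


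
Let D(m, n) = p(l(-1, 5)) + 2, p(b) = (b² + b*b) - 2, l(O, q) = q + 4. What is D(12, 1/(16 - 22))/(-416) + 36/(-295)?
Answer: -31383/61360 ≈ -0.51146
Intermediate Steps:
l(O, q) = 4 + q
p(b) = -2 + 2*b² (p(b) = (b² + b²) - 2 = 2*b² - 2 = -2 + 2*b²)
D(m, n) = 162 (D(m, n) = (-2 + 2*(4 + 5)²) + 2 = (-2 + 2*9²) + 2 = (-2 + 2*81) + 2 = (-2 + 162) + 2 = 160 + 2 = 162)
D(12, 1/(16 - 22))/(-416) + 36/(-295) = 162/(-416) + 36/(-295) = 162*(-1/416) + 36*(-1/295) = -81/208 - 36/295 = -31383/61360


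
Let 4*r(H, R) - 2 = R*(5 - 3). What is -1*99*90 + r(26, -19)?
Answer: -8919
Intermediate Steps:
r(H, R) = ½ + R/2 (r(H, R) = ½ + (R*(5 - 3))/4 = ½ + (R*2)/4 = ½ + (2*R)/4 = ½ + R/2)
-1*99*90 + r(26, -19) = -1*99*90 + (½ + (½)*(-19)) = -99*90 + (½ - 19/2) = -8910 - 9 = -8919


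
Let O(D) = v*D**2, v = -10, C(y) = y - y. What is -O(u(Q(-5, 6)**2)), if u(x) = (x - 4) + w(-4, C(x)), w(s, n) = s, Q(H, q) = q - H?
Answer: 127690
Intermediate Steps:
C(y) = 0
u(x) = -8 + x (u(x) = (x - 4) - 4 = (-4 + x) - 4 = -8 + x)
O(D) = -10*D**2
-O(u(Q(-5, 6)**2)) = -(-10)*(-8 + (6 - 1*(-5))**2)**2 = -(-10)*(-8 + (6 + 5)**2)**2 = -(-10)*(-8 + 11**2)**2 = -(-10)*(-8 + 121)**2 = -(-10)*113**2 = -(-10)*12769 = -1*(-127690) = 127690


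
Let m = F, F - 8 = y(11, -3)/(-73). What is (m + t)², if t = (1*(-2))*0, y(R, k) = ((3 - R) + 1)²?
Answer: 286225/5329 ≈ 53.711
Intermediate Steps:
y(R, k) = (4 - R)²
F = 535/73 (F = 8 + (-4 + 11)²/(-73) = 8 + 7²*(-1/73) = 8 + 49*(-1/73) = 8 - 49/73 = 535/73 ≈ 7.3288)
m = 535/73 ≈ 7.3288
t = 0 (t = -2*0 = 0)
(m + t)² = (535/73 + 0)² = (535/73)² = 286225/5329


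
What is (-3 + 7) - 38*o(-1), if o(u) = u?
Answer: 42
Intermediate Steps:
(-3 + 7) - 38*o(-1) = (-3 + 7) - 38*(-1) = 4 + 38 = 42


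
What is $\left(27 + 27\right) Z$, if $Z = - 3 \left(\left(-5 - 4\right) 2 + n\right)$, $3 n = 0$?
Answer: $2916$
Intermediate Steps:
$n = 0$ ($n = \frac{1}{3} \cdot 0 = 0$)
$Z = 54$ ($Z = - 3 \left(\left(-5 - 4\right) 2 + 0\right) = - 3 \left(\left(-9\right) 2 + 0\right) = - 3 \left(-18 + 0\right) = \left(-3\right) \left(-18\right) = 54$)
$\left(27 + 27\right) Z = \left(27 + 27\right) 54 = 54 \cdot 54 = 2916$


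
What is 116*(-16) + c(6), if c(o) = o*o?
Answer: -1820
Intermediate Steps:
c(o) = o²
116*(-16) + c(6) = 116*(-16) + 6² = -1856 + 36 = -1820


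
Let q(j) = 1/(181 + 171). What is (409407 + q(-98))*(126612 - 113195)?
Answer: 1933540842505/352 ≈ 5.4930e+9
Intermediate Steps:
q(j) = 1/352
(409407 + q(-98))*(126612 - 113195) = (409407 + 1/352)*(126612 - 113195) = (144111265/352)*13417 = 1933540842505/352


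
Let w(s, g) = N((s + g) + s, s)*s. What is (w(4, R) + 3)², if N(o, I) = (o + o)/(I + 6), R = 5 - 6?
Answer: 1849/25 ≈ 73.960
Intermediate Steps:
R = -1
N(o, I) = 2*o/(6 + I) (N(o, I) = (2*o)/(6 + I) = 2*o/(6 + I))
w(s, g) = 2*s*(g + 2*s)/(6 + s) (w(s, g) = (2*((s + g) + s)/(6 + s))*s = (2*((g + s) + s)/(6 + s))*s = (2*(g + 2*s)/(6 + s))*s = 2*s*(g + 2*s)/(6 + s))
(w(4, R) + 3)² = (2*4*(-1 + 2*4)/(6 + 4) + 3)² = (2*4*(-1 + 8)/10 + 3)² = (2*4*(⅒)*7 + 3)² = (28/5 + 3)² = (43/5)² = 1849/25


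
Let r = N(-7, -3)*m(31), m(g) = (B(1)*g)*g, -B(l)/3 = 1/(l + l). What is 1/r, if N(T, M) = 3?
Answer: -2/8649 ≈ -0.00023124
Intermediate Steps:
B(l) = -3/(2*l) (B(l) = -3/(l + l) = -3*1/(2*l) = -3/(2*l))
m(g) = -3*g**2/2 (m(g) = ((-3/2/1)*g)*g = ((-3/2*1)*g)*g = (-3*g/2)*g = -3*g**2/2)
r = -8649/2 (r = 3*(-3/2*31**2) = 3*(-3/2*961) = 3*(-2883/2) = -8649/2 ≈ -4324.5)
1/r = 1/(-8649/2) = -2/8649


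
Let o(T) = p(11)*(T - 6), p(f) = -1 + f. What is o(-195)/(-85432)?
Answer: 1005/42716 ≈ 0.023527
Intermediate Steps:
o(T) = -60 + 10*T (o(T) = (-1 + 11)*(T - 6) = 10*(-6 + T) = -60 + 10*T)
o(-195)/(-85432) = (-60 + 10*(-195))/(-85432) = (-60 - 1950)*(-1/85432) = -2010*(-1/85432) = 1005/42716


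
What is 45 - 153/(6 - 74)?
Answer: 189/4 ≈ 47.250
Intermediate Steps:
45 - 153/(6 - 74) = 45 - 153/(-68) = 45 - 1/68*(-153) = 45 + 9/4 = 189/4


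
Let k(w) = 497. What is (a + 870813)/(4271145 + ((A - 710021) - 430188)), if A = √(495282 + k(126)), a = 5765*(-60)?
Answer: 1643469008568/9802759740317 - 524913*√495779/9802759740317 ≈ 0.16762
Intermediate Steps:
a = -345900
A = √495779 (A = √(495282 + 497) = √495779 ≈ 704.12)
(a + 870813)/(4271145 + ((A - 710021) - 430188)) = (-345900 + 870813)/(4271145 + ((√495779 - 710021) - 430188)) = 524913/(4271145 + ((-710021 + √495779) - 430188)) = 524913/(4271145 + (-1140209 + √495779)) = 524913/(3130936 + √495779)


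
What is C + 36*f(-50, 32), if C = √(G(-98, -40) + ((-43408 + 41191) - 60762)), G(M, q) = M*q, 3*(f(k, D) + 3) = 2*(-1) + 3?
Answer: -96 + I*√59059 ≈ -96.0 + 243.02*I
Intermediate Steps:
f(k, D) = -8/3 (f(k, D) = -3 + (2*(-1) + 3)/3 = -3 + (-2 + 3)/3 = -3 + (⅓)*1 = -3 + ⅓ = -8/3)
C = I*√59059 (C = √(-98*(-40) + ((-43408 + 41191) - 60762)) = √(3920 + (-2217 - 60762)) = √(3920 - 62979) = √(-59059) = I*√59059 ≈ 243.02*I)
C + 36*f(-50, 32) = I*√59059 + 36*(-8/3) = I*√59059 - 96 = -96 + I*√59059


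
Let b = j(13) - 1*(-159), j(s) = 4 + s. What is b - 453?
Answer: -277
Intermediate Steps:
b = 176 (b = (4 + 13) - 1*(-159) = 17 + 159 = 176)
b - 453 = 176 - 453 = -277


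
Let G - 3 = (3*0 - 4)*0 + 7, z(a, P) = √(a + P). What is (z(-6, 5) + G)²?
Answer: (10 + I)² ≈ 99.0 + 20.0*I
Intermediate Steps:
z(a, P) = √(P + a)
G = 10 (G = 3 + ((3*0 - 4)*0 + 7) = 3 + ((0 - 4)*0 + 7) = 3 + (-4*0 + 7) = 3 + (0 + 7) = 3 + 7 = 10)
(z(-6, 5) + G)² = (√(5 - 6) + 10)² = (√(-1) + 10)² = (I + 10)² = (10 + I)²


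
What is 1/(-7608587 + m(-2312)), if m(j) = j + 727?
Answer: -1/7610172 ≈ -1.3140e-7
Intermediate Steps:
m(j) = 727 + j
1/(-7608587 + m(-2312)) = 1/(-7608587 + (727 - 2312)) = 1/(-7608587 - 1585) = 1/(-7610172) = -1/7610172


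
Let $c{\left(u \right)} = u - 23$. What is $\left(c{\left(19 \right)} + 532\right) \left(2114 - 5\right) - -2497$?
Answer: $1116049$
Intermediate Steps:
$c{\left(u \right)} = -23 + u$ ($c{\left(u \right)} = u - 23 = -23 + u$)
$\left(c{\left(19 \right)} + 532\right) \left(2114 - 5\right) - -2497 = \left(\left(-23 + 19\right) + 532\right) \left(2114 - 5\right) - -2497 = \left(-4 + 532\right) 2109 + 2497 = 528 \cdot 2109 + 2497 = 1113552 + 2497 = 1116049$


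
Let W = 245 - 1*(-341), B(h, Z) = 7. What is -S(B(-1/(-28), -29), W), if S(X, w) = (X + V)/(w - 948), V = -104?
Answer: -97/362 ≈ -0.26796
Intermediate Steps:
W = 586 (W = 245 + 341 = 586)
S(X, w) = (-104 + X)/(-948 + w) (S(X, w) = (X - 104)/(w - 948) = (-104 + X)/(-948 + w))
-S(B(-1/(-28), -29), W) = -(-104 + 7)/(-948 + 586) = -(-97)/(-362) = -(-1)*(-97)/362 = -1*97/362 = -97/362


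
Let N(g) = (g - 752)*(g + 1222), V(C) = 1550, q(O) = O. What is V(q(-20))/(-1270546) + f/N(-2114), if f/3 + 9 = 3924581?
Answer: 1869385654667/406014409214 ≈ 4.6042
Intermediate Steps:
f = 11773716 (f = -27 + 3*3924581 = -27 + 11773743 = 11773716)
N(g) = (-752 + g)*(1222 + g)
V(q(-20))/(-1270546) + f/N(-2114) = 1550/(-1270546) + 11773716/(-918944 + (-2114)**2 + 470*(-2114)) = 1550*(-1/1270546) + 11773716/(-918944 + 4468996 - 993580) = -775/635273 + 11773716/2556472 = -775/635273 + 11773716*(1/2556472) = -775/635273 + 2943429/639118 = 1869385654667/406014409214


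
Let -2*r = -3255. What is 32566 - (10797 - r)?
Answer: 46793/2 ≈ 23397.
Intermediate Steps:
r = 3255/2 (r = -½*(-3255) = 3255/2 ≈ 1627.5)
32566 - (10797 - r) = 32566 - (10797 - 1*3255/2) = 32566 - (10797 - 3255/2) = 32566 - 1*18339/2 = 32566 - 18339/2 = 46793/2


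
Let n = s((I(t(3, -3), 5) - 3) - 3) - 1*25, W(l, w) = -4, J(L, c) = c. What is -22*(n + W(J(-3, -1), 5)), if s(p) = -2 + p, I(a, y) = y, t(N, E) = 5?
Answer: 704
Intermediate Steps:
n = -28 (n = (-2 + ((5 - 3) - 3)) - 1*25 = (-2 + (2 - 3)) - 25 = (-2 - 1) - 25 = -3 - 25 = -28)
-22*(n + W(J(-3, -1), 5)) = -22*(-28 - 4) = -22*(-32) = 704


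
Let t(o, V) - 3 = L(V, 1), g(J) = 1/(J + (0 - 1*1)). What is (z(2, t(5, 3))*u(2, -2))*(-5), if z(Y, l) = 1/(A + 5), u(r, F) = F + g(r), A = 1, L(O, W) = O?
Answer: ⅚ ≈ 0.83333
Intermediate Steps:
g(J) = 1/(-1 + J) (g(J) = 1/(J + (0 - 1)) = 1/(J - 1) = 1/(-1 + J))
t(o, V) = 3 + V
u(r, F) = F + 1/(-1 + r)
z(Y, l) = ⅙ (z(Y, l) = 1/(1 + 5) = 1/6 = ⅙)
(z(2, t(5, 3))*u(2, -2))*(-5) = (((1 - 2*(-1 + 2))/(-1 + 2))/6)*(-5) = (((1 - 2*1)/1)/6)*(-5) = ((1*(1 - 2))/6)*(-5) = ((1*(-1))/6)*(-5) = ((⅙)*(-1))*(-5) = -⅙*(-5) = ⅚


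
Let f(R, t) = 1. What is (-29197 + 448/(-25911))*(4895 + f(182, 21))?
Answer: -411549009760/2879 ≈ -1.4295e+8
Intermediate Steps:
(-29197 + 448/(-25911))*(4895 + f(182, 21)) = (-29197 + 448/(-25911))*(4895 + 1) = (-29197 + 448*(-1/25911))*4896 = (-29197 - 448/25911)*4896 = -756523915/25911*4896 = -411549009760/2879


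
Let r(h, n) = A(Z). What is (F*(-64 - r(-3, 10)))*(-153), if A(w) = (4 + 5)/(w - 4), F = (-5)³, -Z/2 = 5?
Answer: -16963875/14 ≈ -1.2117e+6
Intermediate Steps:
Z = -10 (Z = -2*5 = -10)
F = -125
A(w) = 9/(-4 + w)
r(h, n) = -9/14 (r(h, n) = 9/(-4 - 10) = 9/(-14) = 9*(-1/14) = -9/14)
(F*(-64 - r(-3, 10)))*(-153) = -125*(-64 - 1*(-9/14))*(-153) = -125*(-64 + 9/14)*(-153) = -125*(-887/14)*(-153) = (110875/14)*(-153) = -16963875/14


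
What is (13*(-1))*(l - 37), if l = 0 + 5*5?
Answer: 156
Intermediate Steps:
l = 25 (l = 0 + 25 = 25)
(13*(-1))*(l - 37) = (13*(-1))*(25 - 37) = -13*(-12) = 156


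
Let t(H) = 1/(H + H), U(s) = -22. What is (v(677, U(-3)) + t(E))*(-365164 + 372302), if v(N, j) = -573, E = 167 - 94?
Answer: -298571833/73 ≈ -4.0900e+6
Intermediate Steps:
E = 73
t(H) = 1/(2*H)
(v(677, U(-3)) + t(E))*(-365164 + 372302) = (-573 + (½)/73)*(-365164 + 372302) = (-573 + (½)*(1/73))*7138 = (-573 + 1/146)*7138 = -83657/146*7138 = -298571833/73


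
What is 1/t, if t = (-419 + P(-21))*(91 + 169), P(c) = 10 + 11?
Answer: -1/103480 ≈ -9.6637e-6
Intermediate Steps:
P(c) = 21
t = -103480 (t = (-419 + 21)*(91 + 169) = -398*260 = -103480)
1/t = 1/(-103480) = -1/103480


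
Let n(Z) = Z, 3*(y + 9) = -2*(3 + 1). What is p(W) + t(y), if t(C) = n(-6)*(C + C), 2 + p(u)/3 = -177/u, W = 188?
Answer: 24661/188 ≈ 131.18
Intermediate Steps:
p(u) = -6 - 531/u (p(u) = -6 + 3*(-177/u) = -6 - 531/u)
y = -35/3 (y = -9 + (-2*(3 + 1))/3 = -9 + (-2*4)/3 = -9 + (1/3)*(-8) = -9 - 8/3 = -35/3 ≈ -11.667)
t(C) = -12*C (t(C) = -6*(C + C) = -12*C)
p(W) + t(y) = (-6 - 531/188) - 12*(-35/3) = (-6 - 531*1/188) + 140 = (-6 - 531/188) + 140 = -1659/188 + 140 = 24661/188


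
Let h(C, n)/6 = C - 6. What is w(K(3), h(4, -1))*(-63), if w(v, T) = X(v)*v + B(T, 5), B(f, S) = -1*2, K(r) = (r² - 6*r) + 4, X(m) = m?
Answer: -1449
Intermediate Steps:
h(C, n) = -36 + 6*C (h(C, n) = 6*(C - 6) = 6*(-6 + C) = -36 + 6*C)
K(r) = 4 + r² - 6*r
B(f, S) = -2
w(v, T) = -2 + v² (w(v, T) = v*v - 2 = v² - 2 = -2 + v²)
w(K(3), h(4, -1))*(-63) = (-2 + (4 + 3² - 6*3)²)*(-63) = (-2 + (4 + 9 - 18)²)*(-63) = (-2 + (-5)²)*(-63) = (-2 + 25)*(-63) = 23*(-63) = -1449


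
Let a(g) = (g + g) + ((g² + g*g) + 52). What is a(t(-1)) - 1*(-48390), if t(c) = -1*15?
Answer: 48862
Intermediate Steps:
t(c) = -15
a(g) = 52 + 2*g + 2*g² (a(g) = 2*g + ((g² + g²) + 52) = 2*g + (2*g² + 52) = 2*g + (52 + 2*g²) = 52 + 2*g + 2*g²)
a(t(-1)) - 1*(-48390) = (52 + 2*(-15) + 2*(-15)²) - 1*(-48390) = (52 - 30 + 2*225) + 48390 = (52 - 30 + 450) + 48390 = 472 + 48390 = 48862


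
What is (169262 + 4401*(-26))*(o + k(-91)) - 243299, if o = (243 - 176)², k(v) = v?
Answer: 240925429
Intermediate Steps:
o = 4489 (o = 67² = 4489)
(169262 + 4401*(-26))*(o + k(-91)) - 243299 = (169262 + 4401*(-26))*(4489 - 91) - 243299 = (169262 - 114426)*4398 - 243299 = 54836*4398 - 243299 = 241168728 - 243299 = 240925429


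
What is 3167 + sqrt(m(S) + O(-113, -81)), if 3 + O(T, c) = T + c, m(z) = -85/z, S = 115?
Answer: 3167 + 2*I*sqrt(26151)/23 ≈ 3167.0 + 14.062*I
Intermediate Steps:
O(T, c) = -3 + T + c (O(T, c) = -3 + (T + c) = -3 + T + c)
3167 + sqrt(m(S) + O(-113, -81)) = 3167 + sqrt(-85/115 + (-3 - 113 - 81)) = 3167 + sqrt(-85*1/115 - 197) = 3167 + sqrt(-17/23 - 197) = 3167 + sqrt(-4548/23) = 3167 + 2*I*sqrt(26151)/23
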